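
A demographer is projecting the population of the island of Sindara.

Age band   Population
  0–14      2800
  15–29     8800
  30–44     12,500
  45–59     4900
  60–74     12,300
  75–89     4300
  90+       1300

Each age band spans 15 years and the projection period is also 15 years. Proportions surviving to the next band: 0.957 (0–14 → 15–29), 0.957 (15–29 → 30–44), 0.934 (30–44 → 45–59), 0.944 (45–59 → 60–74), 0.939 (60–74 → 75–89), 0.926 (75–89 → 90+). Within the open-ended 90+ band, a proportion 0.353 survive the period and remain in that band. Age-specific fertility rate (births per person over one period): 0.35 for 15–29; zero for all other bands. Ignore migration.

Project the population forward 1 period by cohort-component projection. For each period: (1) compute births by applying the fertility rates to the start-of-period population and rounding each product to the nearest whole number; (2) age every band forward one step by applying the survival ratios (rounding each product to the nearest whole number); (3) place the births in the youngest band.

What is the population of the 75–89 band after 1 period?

Period 1.
Births: 8800 * 0.35 = 3080
15–29: 2800 * 0.957 = 2680
30–44: 8800 * 0.957 = 8422
45–59: 12500 * 0.934 = 11675
60–74: 4900 * 0.944 = 4626
75–89: 12300 * 0.939 = 11550
90+: 4300 * 0.926 + 1300 * 0.353 = 3982 + 459 = 4441
Population now: 0–14=3080, 15–29=2680, 30–44=8422, 45–59=11675, 60–74=4626, 75–89=11550, 90+=4441

11550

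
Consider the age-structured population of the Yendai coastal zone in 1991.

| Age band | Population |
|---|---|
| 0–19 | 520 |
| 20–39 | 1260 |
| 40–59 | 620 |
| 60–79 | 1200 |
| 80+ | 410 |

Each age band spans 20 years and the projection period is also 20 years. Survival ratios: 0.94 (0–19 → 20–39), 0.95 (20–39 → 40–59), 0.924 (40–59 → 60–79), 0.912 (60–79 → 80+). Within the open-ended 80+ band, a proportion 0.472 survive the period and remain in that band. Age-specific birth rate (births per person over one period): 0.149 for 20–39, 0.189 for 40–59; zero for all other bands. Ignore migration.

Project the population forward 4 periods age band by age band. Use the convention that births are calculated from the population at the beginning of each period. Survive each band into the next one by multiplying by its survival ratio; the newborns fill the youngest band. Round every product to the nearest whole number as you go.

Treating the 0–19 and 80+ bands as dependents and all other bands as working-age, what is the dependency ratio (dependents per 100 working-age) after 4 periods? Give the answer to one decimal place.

[period 1]
Births: 1260 × 0.149 = 188 ; 620 × 0.189 = 117 ⇒ total 305
20–39: 520 × 0.94 = 489
40–59: 1260 × 0.95 = 1197
60–79: 620 × 0.924 = 573
80+: 1200 × 0.912 + 410 × 0.472 = 1094 + 194 = 1288
Giving 305 / 489 / 1197 / 573 / 1288.
[period 2]
Births: 489 × 0.149 = 73 ; 1197 × 0.189 = 226 ⇒ total 299
20–39: 305 × 0.94 = 287
40–59: 489 × 0.95 = 465
60–79: 1197 × 0.924 = 1106
80+: 573 × 0.912 + 1288 × 0.472 = 523 + 608 = 1131
Giving 299 / 287 / 465 / 1106 / 1131.
[period 3]
Births: 287 × 0.149 = 43 ; 465 × 0.189 = 88 ⇒ total 131
20–39: 299 × 0.94 = 281
40–59: 287 × 0.95 = 273
60–79: 465 × 0.924 = 430
80+: 1106 × 0.912 + 1131 × 0.472 = 1009 + 534 = 1543
Giving 131 / 281 / 273 / 430 / 1543.
[period 4]
Births: 281 × 0.149 = 42 ; 273 × 0.189 = 52 ⇒ total 94
20–39: 131 × 0.94 = 123
40–59: 281 × 0.95 = 267
60–79: 273 × 0.924 = 252
80+: 430 × 0.912 + 1543 × 0.472 = 392 + 728 = 1120
Giving 94 / 123 / 267 / 252 / 1120.
Dependents (band 0–19 + band 80+) = 94 + 1120 = 1214; working-age = 642; ratio = 1214/642 × 100 = 189.1

189.1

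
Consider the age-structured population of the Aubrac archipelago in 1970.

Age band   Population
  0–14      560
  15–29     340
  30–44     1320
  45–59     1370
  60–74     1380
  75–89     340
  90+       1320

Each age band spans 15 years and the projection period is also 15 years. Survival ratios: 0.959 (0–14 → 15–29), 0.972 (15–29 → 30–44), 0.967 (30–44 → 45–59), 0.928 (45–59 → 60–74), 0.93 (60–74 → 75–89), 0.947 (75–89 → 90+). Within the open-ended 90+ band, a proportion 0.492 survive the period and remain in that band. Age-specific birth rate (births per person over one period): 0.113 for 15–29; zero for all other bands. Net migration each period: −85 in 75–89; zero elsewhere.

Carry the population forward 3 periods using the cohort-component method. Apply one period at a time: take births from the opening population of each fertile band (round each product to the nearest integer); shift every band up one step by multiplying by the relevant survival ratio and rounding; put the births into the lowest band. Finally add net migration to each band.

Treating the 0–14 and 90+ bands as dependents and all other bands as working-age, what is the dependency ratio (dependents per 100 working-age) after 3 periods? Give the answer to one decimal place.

96.2

Let band 1 be 0–14 through band 7 = 90+.
— Period 1 —
Births: 340 × 0.113 = 38
Band 2: 560 × 0.959 = 537
Band 3: 340 × 0.972 = 330
Band 4: 1320 × 0.967 = 1276
Band 5: 1370 × 0.928 = 1271
Band 6: 1380 × 0.93 = 1283
Band 7: 340 × 0.947 + 1320 × 0.492 = 322 + 649 = 971
Net migration: Band 6 − 85 → 1198
End of period: [38, 537, 330, 1276, 1271, 1198, 971]
— Period 2 —
Births: 537 × 0.113 = 61
Band 2: 38 × 0.959 = 36
Band 3: 537 × 0.972 = 522
Band 4: 330 × 0.967 = 319
Band 5: 1276 × 0.928 = 1184
Band 6: 1271 × 0.93 = 1182
Band 7: 1198 × 0.947 + 971 × 0.492 = 1135 + 478 = 1613
Net migration: Band 6 − 85 → 1097
End of period: [61, 36, 522, 319, 1184, 1097, 1613]
— Period 3 —
Births: 36 × 0.113 = 4
Band 2: 61 × 0.959 = 58
Band 3: 36 × 0.972 = 35
Band 4: 522 × 0.967 = 505
Band 5: 319 × 0.928 = 296
Band 6: 1184 × 0.93 = 1101
Band 7: 1097 × 0.947 + 1613 × 0.492 = 1039 + 794 = 1833
Net migration: Band 6 − 85 → 1016
End of period: [4, 58, 35, 505, 296, 1016, 1833]
Dependents (band 0–14 + band 90+) = 4 + 1833 = 1837; working-age = 1910; ratio = 1837/1910 × 100 = 96.2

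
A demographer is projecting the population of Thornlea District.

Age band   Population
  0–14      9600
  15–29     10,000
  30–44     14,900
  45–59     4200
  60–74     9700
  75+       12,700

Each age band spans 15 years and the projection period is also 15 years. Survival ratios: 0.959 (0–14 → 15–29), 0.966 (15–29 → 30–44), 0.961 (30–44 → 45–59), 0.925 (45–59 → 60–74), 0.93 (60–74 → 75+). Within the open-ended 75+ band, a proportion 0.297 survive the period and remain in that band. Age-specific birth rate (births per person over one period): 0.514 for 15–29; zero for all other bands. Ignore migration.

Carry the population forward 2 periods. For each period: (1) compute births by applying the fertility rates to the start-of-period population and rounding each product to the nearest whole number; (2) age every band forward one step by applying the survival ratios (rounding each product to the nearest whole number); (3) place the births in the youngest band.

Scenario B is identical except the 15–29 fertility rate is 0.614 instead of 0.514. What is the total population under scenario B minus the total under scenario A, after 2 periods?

Period 1.
Births: 10000 × 0.514 = 5140
15–29: 9600 × 0.959 = 9206
30–44: 10000 × 0.966 = 9660
45–59: 14900 × 0.961 = 14319
60–74: 4200 × 0.925 = 3885
75+: 9700 × 0.93 + 12700 × 0.297 = 9021 + 3772 = 12793
End of period: [5140, 9206, 9660, 14319, 3885, 12793]
Period 2.
Births: 9206 × 0.514 = 4732
15–29: 5140 × 0.959 = 4929
30–44: 9206 × 0.966 = 8893
45–59: 9660 × 0.961 = 9283
60–74: 14319 × 0.925 = 13245
75+: 3885 × 0.93 + 12793 × 0.297 = 3613 + 3800 = 7413
End of period: [4732, 4929, 8893, 9283, 13245, 7413]
Scenario A total after 2 periods: 48495
Scenario B projection —
Period 1.
Births: 10000 × 0.614 = 6140
15–29: 9600 × 0.959 = 9206
30–44: 10000 × 0.966 = 9660
45–59: 14900 × 0.961 = 14319
60–74: 4200 × 0.925 = 3885
75+: 9700 × 0.93 + 12700 × 0.297 = 9021 + 3772 = 12793
End of period: [6140, 9206, 9660, 14319, 3885, 12793]
Period 2.
Births: 9206 × 0.614 = 5652
15–29: 6140 × 0.959 = 5888
30–44: 9206 × 0.966 = 8893
45–59: 9660 × 0.961 = 9283
60–74: 14319 × 0.925 = 13245
75+: 3885 × 0.93 + 12793 × 0.297 = 3613 + 3800 = 7413
End of period: [5652, 5888, 8893, 9283, 13245, 7413]
Scenario B total after 2 periods: 50374
Difference B − A = 50374 − 48495 = 1879

1879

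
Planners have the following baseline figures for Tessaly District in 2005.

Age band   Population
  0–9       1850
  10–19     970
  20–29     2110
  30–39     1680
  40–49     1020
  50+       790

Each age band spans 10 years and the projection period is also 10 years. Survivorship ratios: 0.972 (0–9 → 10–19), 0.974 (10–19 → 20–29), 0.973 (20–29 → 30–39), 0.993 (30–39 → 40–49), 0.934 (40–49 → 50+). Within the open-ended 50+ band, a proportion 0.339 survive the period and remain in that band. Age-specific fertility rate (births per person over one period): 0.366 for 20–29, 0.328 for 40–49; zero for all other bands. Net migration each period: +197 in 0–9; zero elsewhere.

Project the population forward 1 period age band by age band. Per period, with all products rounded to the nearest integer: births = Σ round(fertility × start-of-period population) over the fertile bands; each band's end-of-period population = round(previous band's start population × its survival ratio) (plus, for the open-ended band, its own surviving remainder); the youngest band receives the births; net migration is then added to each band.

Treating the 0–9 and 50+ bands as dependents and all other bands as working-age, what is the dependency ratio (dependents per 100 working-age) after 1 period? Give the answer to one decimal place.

39.1

[period 1]
Births: 2110 × 0.366 = 772 ; 1020 × 0.328 = 335 — total 1107
10–19: 1850 × 0.972 = 1798
20–29: 970 × 0.974 = 945
30–39: 2110 × 0.973 = 2053
40–49: 1680 × 0.993 = 1668
50+: 1020 × 0.934 + 790 × 0.339 = 953 + 268 = 1221
Net migration: 0–9 + 197 → 1304
Giving 1304 / 1798 / 945 / 2053 / 1668 / 1221.
Dependents (band 0–9 + band 50+) = 1304 + 1221 = 2525; working-age = 6464; ratio = 2525/6464 × 100 = 39.1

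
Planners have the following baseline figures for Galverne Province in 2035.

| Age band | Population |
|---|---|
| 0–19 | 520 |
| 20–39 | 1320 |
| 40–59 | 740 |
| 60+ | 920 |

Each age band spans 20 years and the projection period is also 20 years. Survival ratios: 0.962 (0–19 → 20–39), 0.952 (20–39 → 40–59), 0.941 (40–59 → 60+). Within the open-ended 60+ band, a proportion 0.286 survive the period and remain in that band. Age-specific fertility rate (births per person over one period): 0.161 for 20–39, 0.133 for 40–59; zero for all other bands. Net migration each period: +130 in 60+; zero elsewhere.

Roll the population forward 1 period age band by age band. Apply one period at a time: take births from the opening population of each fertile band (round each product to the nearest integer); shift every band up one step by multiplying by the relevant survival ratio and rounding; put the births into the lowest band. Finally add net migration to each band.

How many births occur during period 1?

(Groups numbered youngest = 1 to oldest = 4.)
[period 1]
Births: 1320 * 0.161 = 213  |  740 * 0.133 = 98 → 311
Group 2: 520 * 0.962 = 500
Group 3: 1320 * 0.952 = 1257
Group 4: 740 * 0.941 + 920 * 0.286 = 696 + 263 = 959
Net migration: Group 4 + 130 → 1089
→ [311, 500, 1257, 1089]

311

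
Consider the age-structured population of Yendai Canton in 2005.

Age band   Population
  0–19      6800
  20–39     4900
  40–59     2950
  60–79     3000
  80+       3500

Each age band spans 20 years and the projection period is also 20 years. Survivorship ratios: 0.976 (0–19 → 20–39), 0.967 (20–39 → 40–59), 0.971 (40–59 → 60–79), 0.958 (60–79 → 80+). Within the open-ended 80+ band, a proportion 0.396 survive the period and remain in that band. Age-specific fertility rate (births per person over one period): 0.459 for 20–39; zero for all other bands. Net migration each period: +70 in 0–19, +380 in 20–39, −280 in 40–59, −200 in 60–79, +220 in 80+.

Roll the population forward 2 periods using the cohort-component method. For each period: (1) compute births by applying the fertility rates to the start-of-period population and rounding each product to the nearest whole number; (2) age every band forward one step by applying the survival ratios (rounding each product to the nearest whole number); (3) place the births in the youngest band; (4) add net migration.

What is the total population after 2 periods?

21114

Numbering the groups 1..5 from youngest to oldest:
[period 1]
Births: 4900 × 0.459 = 2249
Group 2: 6800 × 0.976 = 6637
Group 3: 4900 × 0.967 = 4738
Group 4: 2950 × 0.971 = 2864
Group 5: 3000 × 0.958 + 3500 × 0.396 = 2874 + 1386 = 4260
Net migration: Group 1 + 70 → 2319; Group 2 + 380 → 7017; Group 3 − 280 → 4458; Group 4 − 200 → 2664; Group 5 + 220 → 4480
End of period: [2319, 7017, 4458, 2664, 4480]
[period 2]
Births: 7017 × 0.459 = 3221
Group 2: 2319 × 0.976 = 2263
Group 3: 7017 × 0.967 = 6785
Group 4: 4458 × 0.971 = 4329
Group 5: 2664 × 0.958 + 4480 × 0.396 = 2552 + 1774 = 4326
Net migration: Group 1 + 70 → 3291; Group 2 + 380 → 2643; Group 3 − 280 → 6505; Group 4 − 200 → 4129; Group 5 + 220 → 4546
End of period: [3291, 2643, 6505, 4129, 4546]
Total after period 2: 3291 + 2643 + 6505 + 4129 + 4546 = 21114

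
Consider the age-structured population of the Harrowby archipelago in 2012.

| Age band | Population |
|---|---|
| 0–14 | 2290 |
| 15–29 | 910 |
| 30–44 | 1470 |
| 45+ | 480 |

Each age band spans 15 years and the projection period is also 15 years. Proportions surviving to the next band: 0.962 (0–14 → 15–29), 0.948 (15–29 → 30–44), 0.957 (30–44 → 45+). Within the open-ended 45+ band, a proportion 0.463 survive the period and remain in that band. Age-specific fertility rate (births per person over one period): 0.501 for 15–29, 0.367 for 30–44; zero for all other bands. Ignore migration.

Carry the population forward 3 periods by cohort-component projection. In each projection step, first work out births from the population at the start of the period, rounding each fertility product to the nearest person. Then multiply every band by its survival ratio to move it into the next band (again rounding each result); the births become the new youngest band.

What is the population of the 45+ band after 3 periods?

Numbering the groups 1..4 from youngest to oldest:
After projecting period 1:
Births: 910 × 0.501 = 456, 1470 × 0.367 = 539 — total 995
Group 2: 2290 × 0.962 = 2203
Group 3: 910 × 0.948 = 863
Group 4: 1470 × 0.957 + 480 × 0.463 = 1407 + 222 = 1629
Population now: 0–14=995, 15–29=2203, 30–44=863, 45+=1629
After projecting period 2:
Births: 2203 × 0.501 = 1104, 863 × 0.367 = 317 — total 1421
Group 2: 995 × 0.962 = 957
Group 3: 2203 × 0.948 = 2088
Group 4: 863 × 0.957 + 1629 × 0.463 = 826 + 754 = 1580
Population now: 0–14=1421, 15–29=957, 30–44=2088, 45+=1580
After projecting period 3:
Births: 957 × 0.501 = 479, 2088 × 0.367 = 766 — total 1245
Group 2: 1421 × 0.962 = 1367
Group 3: 957 × 0.948 = 907
Group 4: 2088 × 0.957 + 1580 × 0.463 = 1998 + 732 = 2730
Population now: 0–14=1245, 15–29=1367, 30–44=907, 45+=2730

2730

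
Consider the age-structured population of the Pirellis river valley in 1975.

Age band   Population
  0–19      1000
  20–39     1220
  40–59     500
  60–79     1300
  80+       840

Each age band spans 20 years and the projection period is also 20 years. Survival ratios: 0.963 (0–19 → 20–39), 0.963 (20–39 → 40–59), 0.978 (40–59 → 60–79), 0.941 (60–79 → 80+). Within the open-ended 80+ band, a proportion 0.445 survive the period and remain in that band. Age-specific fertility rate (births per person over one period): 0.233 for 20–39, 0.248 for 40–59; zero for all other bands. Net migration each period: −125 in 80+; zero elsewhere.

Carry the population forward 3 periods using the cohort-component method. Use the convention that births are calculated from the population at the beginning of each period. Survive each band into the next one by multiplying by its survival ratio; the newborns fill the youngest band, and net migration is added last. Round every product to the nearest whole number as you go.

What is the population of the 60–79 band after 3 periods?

907

[period 1]
Births: 1220 × 0.233 = 284, 500 × 0.248 = 124 → total 408
20–39: 1000 × 0.963 = 963
40–59: 1220 × 0.963 = 1175
60–79: 500 × 0.978 = 489
80+: 1300 × 0.941 + 840 × 0.445 = 1223 + 374 = 1597
Net migration: 80+ − 125 → 1472
→ [408, 963, 1175, 489, 1472]
[period 2]
Births: 963 × 0.233 = 224, 1175 × 0.248 = 291 → total 515
20–39: 408 × 0.963 = 393
40–59: 963 × 0.963 = 927
60–79: 1175 × 0.978 = 1149
80+: 489 × 0.941 + 1472 × 0.445 = 460 + 655 = 1115
Net migration: 80+ − 125 → 990
→ [515, 393, 927, 1149, 990]
[period 3]
Births: 393 × 0.233 = 92, 927 × 0.248 = 230 → total 322
20–39: 515 × 0.963 = 496
40–59: 393 × 0.963 = 378
60–79: 927 × 0.978 = 907
80+: 1149 × 0.941 + 990 × 0.445 = 1081 + 441 = 1522
Net migration: 80+ − 125 → 1397
→ [322, 496, 378, 907, 1397]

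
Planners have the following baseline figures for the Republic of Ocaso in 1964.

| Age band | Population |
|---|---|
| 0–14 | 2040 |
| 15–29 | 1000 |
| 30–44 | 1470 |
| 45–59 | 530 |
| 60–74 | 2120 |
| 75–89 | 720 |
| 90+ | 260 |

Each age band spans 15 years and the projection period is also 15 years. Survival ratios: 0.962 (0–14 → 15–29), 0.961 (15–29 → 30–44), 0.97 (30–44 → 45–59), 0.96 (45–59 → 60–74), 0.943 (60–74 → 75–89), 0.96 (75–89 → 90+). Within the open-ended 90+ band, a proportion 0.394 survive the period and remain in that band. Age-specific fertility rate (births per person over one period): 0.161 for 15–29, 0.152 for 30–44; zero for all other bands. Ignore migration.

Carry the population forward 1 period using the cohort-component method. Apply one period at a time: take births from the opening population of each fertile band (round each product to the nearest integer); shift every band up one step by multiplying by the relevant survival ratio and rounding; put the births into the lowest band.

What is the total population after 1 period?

— Period 1 —
Births: 1000 × 0.161 = 161  |  1470 × 0.152 = 223 ⇒ total 384
15–29: 2040 × 0.962 = 1962
30–44: 1000 × 0.961 = 961
45–59: 1470 × 0.97 = 1426
60–74: 530 × 0.96 = 509
75–89: 2120 × 0.943 = 1999
90+: 720 × 0.96 + 260 × 0.394 = 691 + 102 = 793
End of period: [384, 1962, 961, 1426, 509, 1999, 793]
Total after period 1: 384 + 1962 + 961 + 1426 + 509 + 1999 + 793 = 8034

8034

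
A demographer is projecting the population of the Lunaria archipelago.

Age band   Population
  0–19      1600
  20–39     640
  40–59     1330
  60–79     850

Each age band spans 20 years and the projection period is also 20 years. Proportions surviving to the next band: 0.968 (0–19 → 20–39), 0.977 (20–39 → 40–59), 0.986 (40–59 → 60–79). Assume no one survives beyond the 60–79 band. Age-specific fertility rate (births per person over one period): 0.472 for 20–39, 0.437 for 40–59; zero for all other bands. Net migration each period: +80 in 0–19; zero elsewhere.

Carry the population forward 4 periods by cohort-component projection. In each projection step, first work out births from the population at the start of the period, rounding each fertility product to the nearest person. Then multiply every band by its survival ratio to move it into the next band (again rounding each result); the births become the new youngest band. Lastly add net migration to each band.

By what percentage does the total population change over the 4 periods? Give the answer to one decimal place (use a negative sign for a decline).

-8.6

Period 1.
Births: 640 × 0.472 = 302 ; 1330 × 0.437 = 581 ⇒ total 883
20–39: 1600 × 0.968 = 1549
40–59: 640 × 0.977 = 625
60–79: 1330 × 0.986 = 1311
Net migration: 0–19 + 80 → 963
Giving 963 / 1549 / 625 / 1311.
Period 2.
Births: 1549 × 0.472 = 731 ; 625 × 0.437 = 273 ⇒ total 1004
20–39: 963 × 0.968 = 932
40–59: 1549 × 0.977 = 1513
60–79: 625 × 0.986 = 616
Net migration: 0–19 + 80 → 1084
Giving 1084 / 932 / 1513 / 616.
Period 3.
Births: 932 × 0.472 = 440 ; 1513 × 0.437 = 661 ⇒ total 1101
20–39: 1084 × 0.968 = 1049
40–59: 932 × 0.977 = 911
60–79: 1513 × 0.986 = 1492
Net migration: 0–19 + 80 → 1181
Giving 1181 / 1049 / 911 / 1492.
Period 4.
Births: 1049 × 0.472 = 495 ; 911 × 0.437 = 398 ⇒ total 893
20–39: 1181 × 0.968 = 1143
40–59: 1049 × 0.977 = 1025
60–79: 911 × 0.986 = 898
Net migration: 0–19 + 80 → 973
Giving 973 / 1143 / 1025 / 898.
Total: 4420 → 4039; change = -381; percentage change = -8.6%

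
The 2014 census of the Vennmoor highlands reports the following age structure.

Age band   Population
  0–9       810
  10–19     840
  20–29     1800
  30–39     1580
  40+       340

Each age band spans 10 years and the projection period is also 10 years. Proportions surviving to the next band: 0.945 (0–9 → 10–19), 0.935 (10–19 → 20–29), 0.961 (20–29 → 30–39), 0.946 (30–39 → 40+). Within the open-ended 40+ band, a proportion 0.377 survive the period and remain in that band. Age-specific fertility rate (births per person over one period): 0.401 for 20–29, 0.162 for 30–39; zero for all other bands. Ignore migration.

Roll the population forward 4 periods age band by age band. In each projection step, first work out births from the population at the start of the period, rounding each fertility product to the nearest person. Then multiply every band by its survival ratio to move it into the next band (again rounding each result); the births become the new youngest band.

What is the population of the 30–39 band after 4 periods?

830

Let group 1 be 0–9 through group 5 = 40+.
Period 1.
Births: 1800 * 0.401 = 722, 1580 * 0.162 = 256 ⇒ total 978
Group 2: 810 * 0.945 = 765
Group 3: 840 * 0.935 = 785
Group 4: 1800 * 0.961 = 1730
Group 5: 1580 * 0.946 + 340 * 0.377 = 1495 + 128 = 1623
End of period: [978, 765, 785, 1730, 1623]
Period 2.
Births: 785 * 0.401 = 315, 1730 * 0.162 = 280 ⇒ total 595
Group 2: 978 * 0.945 = 924
Group 3: 765 * 0.935 = 715
Group 4: 785 * 0.961 = 754
Group 5: 1730 * 0.946 + 1623 * 0.377 = 1637 + 612 = 2249
End of period: [595, 924, 715, 754, 2249]
Period 3.
Births: 715 * 0.401 = 287, 754 * 0.162 = 122 ⇒ total 409
Group 2: 595 * 0.945 = 562
Group 3: 924 * 0.935 = 864
Group 4: 715 * 0.961 = 687
Group 5: 754 * 0.946 + 2249 * 0.377 = 713 + 848 = 1561
End of period: [409, 562, 864, 687, 1561]
Period 4.
Births: 864 * 0.401 = 346, 687 * 0.162 = 111 ⇒ total 457
Group 2: 409 * 0.945 = 387
Group 3: 562 * 0.935 = 525
Group 4: 864 * 0.961 = 830
Group 5: 687 * 0.946 + 1561 * 0.377 = 650 + 588 = 1238
End of period: [457, 387, 525, 830, 1238]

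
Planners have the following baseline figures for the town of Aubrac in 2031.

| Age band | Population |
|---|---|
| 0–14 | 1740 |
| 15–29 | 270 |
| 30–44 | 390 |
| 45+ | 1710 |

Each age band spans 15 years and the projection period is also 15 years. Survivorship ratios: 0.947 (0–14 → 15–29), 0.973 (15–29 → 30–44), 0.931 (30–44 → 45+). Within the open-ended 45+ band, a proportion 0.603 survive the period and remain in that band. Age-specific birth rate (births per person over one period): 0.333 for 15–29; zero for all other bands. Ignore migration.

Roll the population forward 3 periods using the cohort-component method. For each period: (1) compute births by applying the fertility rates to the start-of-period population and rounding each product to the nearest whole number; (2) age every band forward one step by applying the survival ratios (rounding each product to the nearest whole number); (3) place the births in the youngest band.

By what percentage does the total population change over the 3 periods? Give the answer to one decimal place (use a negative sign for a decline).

-32.4

Call the groups 1 to 4, youngest first.
Period 1.
Births: 270 * 0.333 = 90
Group 2: 1740 * 0.947 = 1648
Group 3: 270 * 0.973 = 263
Group 4: 390 * 0.931 + 1710 * 0.603 = 363 + 1031 = 1394
Population now: 0–14=90, 15–29=1648, 30–44=263, 45+=1394
Period 2.
Births: 1648 * 0.333 = 549
Group 2: 90 * 0.947 = 85
Group 3: 1648 * 0.973 = 1604
Group 4: 263 * 0.931 + 1394 * 0.603 = 245 + 841 = 1086
Population now: 0–14=549, 15–29=85, 30–44=1604, 45+=1086
Period 3.
Births: 85 * 0.333 = 28
Group 2: 549 * 0.947 = 520
Group 3: 85 * 0.973 = 83
Group 4: 1604 * 0.931 + 1086 * 0.603 = 1493 + 655 = 2148
Population now: 0–14=28, 15–29=520, 30–44=83, 45+=2148
Total: 4110 → 2779; change = -1331; percentage change = -32.4%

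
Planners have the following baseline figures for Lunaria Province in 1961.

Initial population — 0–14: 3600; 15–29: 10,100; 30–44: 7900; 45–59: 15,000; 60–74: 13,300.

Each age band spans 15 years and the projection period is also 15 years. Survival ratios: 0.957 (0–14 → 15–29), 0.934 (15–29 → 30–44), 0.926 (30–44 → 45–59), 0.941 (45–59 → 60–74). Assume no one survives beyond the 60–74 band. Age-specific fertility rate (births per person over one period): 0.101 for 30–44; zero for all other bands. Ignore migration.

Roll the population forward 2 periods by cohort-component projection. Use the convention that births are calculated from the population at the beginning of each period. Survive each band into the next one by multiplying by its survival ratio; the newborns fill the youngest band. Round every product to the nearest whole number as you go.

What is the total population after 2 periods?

[period 1]
Births: 7900 × 0.101 = 798
15–29: 3600 × 0.957 = 3445
30–44: 10100 × 0.934 = 9433
45–59: 7900 × 0.926 = 7315
60–74: 15000 × 0.941 = 14115
Population now: 0–14=798, 15–29=3445, 30–44=9433, 45–59=7315, 60–74=14115
[period 2]
Births: 9433 × 0.101 = 953
15–29: 798 × 0.957 = 764
30–44: 3445 × 0.934 = 3218
45–59: 9433 × 0.926 = 8735
60–74: 7315 × 0.941 = 6883
Population now: 0–14=953, 15–29=764, 30–44=3218, 45–59=8735, 60–74=6883
Total after period 2: 953 + 764 + 3218 + 8735 + 6883 = 20553

20553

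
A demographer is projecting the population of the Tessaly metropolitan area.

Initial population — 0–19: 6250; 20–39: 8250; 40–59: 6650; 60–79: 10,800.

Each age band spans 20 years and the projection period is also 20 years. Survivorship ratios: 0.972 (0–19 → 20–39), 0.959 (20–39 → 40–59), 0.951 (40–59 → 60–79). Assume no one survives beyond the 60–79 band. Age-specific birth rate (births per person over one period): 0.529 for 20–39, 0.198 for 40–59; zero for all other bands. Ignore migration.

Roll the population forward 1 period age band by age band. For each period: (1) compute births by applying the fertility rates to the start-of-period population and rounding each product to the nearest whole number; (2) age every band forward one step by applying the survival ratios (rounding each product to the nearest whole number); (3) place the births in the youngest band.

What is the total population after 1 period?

(Bands numbered youngest = 1 to oldest = 4.)
After projecting period 1:
Births: 8250 × 0.529 = 4364  |  6650 × 0.198 = 1317 → 5681
Band 2: 6250 × 0.972 = 6075
Band 3: 8250 × 0.959 = 7912
Band 4: 6650 × 0.951 = 6324
End of period: [5681, 6075, 7912, 6324]
Total after period 1: 5681 + 6075 + 7912 + 6324 = 25992

25992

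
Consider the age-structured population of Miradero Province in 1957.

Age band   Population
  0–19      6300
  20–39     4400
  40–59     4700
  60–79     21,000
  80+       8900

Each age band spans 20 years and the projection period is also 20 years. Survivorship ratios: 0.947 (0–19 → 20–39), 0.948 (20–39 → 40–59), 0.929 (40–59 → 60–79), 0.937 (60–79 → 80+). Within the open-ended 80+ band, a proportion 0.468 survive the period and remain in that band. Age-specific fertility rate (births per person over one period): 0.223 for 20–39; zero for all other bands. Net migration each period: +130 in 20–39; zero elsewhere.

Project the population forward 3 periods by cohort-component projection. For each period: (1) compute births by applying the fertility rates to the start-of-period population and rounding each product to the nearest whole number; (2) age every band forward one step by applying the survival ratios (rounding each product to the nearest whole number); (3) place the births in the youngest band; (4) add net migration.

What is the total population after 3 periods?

18794

Numbering the groups 1..5 from youngest to oldest:
After projecting period 1:
Births: 4400 × 0.223 = 981
Group 2: 6300 × 0.947 = 5966
Group 3: 4400 × 0.948 = 4171
Group 4: 4700 × 0.929 = 4366
Group 5: 21000 × 0.937 + 8900 × 0.468 = 19677 + 4165 = 23842
Net migration: Group 2 + 130 → 6096
→ [981, 6096, 4171, 4366, 23842]
After projecting period 2:
Births: 6096 × 0.223 = 1359
Group 2: 981 × 0.947 = 929
Group 3: 6096 × 0.948 = 5779
Group 4: 4171 × 0.929 = 3875
Group 5: 4366 × 0.937 + 23842 × 0.468 = 4091 + 11158 = 15249
Net migration: Group 2 + 130 → 1059
→ [1359, 1059, 5779, 3875, 15249]
After projecting period 3:
Births: 1059 × 0.223 = 236
Group 2: 1359 × 0.947 = 1287
Group 3: 1059 × 0.948 = 1004
Group 4: 5779 × 0.929 = 5369
Group 5: 3875 × 0.937 + 15249 × 0.468 = 3631 + 7137 = 10768
Net migration: Group 2 + 130 → 1417
→ [236, 1417, 1004, 5369, 10768]
Total after period 3: 236 + 1417 + 1004 + 5369 + 10768 = 18794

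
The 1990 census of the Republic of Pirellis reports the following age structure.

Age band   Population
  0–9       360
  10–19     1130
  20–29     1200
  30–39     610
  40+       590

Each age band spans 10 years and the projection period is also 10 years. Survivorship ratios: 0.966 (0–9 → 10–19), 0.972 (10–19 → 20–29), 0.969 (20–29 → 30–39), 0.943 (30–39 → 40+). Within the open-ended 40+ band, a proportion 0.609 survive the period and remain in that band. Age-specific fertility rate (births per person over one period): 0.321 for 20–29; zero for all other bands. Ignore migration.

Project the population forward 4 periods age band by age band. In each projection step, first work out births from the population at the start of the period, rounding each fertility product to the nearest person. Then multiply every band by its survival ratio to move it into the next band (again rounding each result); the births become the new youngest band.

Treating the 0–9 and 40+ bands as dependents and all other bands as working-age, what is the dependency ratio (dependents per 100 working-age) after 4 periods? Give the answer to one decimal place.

210.7

Numbering the bands 1..5 from youngest to oldest:
— Period 1 —
Births: 1200 × 0.321 = 385
Band 2: 360 × 0.966 = 348
Band 3: 1130 × 0.972 = 1098
Band 4: 1200 × 0.969 = 1163
Band 5: 610 × 0.943 + 590 × 0.609 = 575 + 359 = 934
Population now: 0–9=385, 10–19=348, 20–29=1098, 30–39=1163, 40+=934
— Period 2 —
Births: 1098 × 0.321 = 352
Band 2: 385 × 0.966 = 372
Band 3: 348 × 0.972 = 338
Band 4: 1098 × 0.969 = 1064
Band 5: 1163 × 0.943 + 934 × 0.609 = 1097 + 569 = 1666
Population now: 0–9=352, 10–19=372, 20–29=338, 30–39=1064, 40+=1666
— Period 3 —
Births: 338 × 0.321 = 108
Band 2: 352 × 0.966 = 340
Band 3: 372 × 0.972 = 362
Band 4: 338 × 0.969 = 328
Band 5: 1064 × 0.943 + 1666 × 0.609 = 1003 + 1015 = 2018
Population now: 0–9=108, 10–19=340, 20–29=362, 30–39=328, 40+=2018
— Period 4 —
Births: 362 × 0.321 = 116
Band 2: 108 × 0.966 = 104
Band 3: 340 × 0.972 = 330
Band 4: 362 × 0.969 = 351
Band 5: 328 × 0.943 + 2018 × 0.609 = 309 + 1229 = 1538
Population now: 0–9=116, 10–19=104, 20–29=330, 30–39=351, 40+=1538
Dependents (band 0–9 + band 40+) = 116 + 1538 = 1654; working-age = 785; ratio = 1654/785 × 100 = 210.7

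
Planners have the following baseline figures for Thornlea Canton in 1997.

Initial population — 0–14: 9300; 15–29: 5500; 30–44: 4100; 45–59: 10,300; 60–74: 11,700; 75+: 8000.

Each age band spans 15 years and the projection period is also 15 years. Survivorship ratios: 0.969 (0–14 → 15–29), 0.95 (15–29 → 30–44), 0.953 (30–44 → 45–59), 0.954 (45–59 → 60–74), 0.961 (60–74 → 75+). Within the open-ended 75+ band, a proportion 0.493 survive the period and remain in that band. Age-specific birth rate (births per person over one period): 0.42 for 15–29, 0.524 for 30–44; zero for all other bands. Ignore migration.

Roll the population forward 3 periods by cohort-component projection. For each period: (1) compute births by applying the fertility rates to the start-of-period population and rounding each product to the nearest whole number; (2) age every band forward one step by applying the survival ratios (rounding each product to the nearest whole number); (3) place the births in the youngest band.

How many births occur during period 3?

[period 1]
Births: 5500 * 0.42 = 2310 ; 4100 * 0.524 = 2148 — total 4458
15–29: 9300 * 0.969 = 9012
30–44: 5500 * 0.95 = 5225
45–59: 4100 * 0.953 = 3907
60–74: 10300 * 0.954 = 9826
75+: 11700 * 0.961 + 8000 * 0.493 = 11244 + 3944 = 15188
Population now: 0–14=4458, 15–29=9012, 30–44=5225, 45–59=3907, 60–74=9826, 75+=15188
[period 2]
Births: 9012 * 0.42 = 3785 ; 5225 * 0.524 = 2738 — total 6523
15–29: 4458 * 0.969 = 4320
30–44: 9012 * 0.95 = 8561
45–59: 5225 * 0.953 = 4979
60–74: 3907 * 0.954 = 3727
75+: 9826 * 0.961 + 15188 * 0.493 = 9443 + 7488 = 16931
Population now: 0–14=6523, 15–29=4320, 30–44=8561, 45–59=4979, 60–74=3727, 75+=16931
[period 3]
Births: 4320 * 0.42 = 1814 ; 8561 * 0.524 = 4486 — total 6300
15–29: 6523 * 0.969 = 6321
30–44: 4320 * 0.95 = 4104
45–59: 8561 * 0.953 = 8159
60–74: 4979 * 0.954 = 4750
75+: 3727 * 0.961 + 16931 * 0.493 = 3582 + 8347 = 11929
Population now: 0–14=6300, 15–29=6321, 30–44=4104, 45–59=8159, 60–74=4750, 75+=11929

6300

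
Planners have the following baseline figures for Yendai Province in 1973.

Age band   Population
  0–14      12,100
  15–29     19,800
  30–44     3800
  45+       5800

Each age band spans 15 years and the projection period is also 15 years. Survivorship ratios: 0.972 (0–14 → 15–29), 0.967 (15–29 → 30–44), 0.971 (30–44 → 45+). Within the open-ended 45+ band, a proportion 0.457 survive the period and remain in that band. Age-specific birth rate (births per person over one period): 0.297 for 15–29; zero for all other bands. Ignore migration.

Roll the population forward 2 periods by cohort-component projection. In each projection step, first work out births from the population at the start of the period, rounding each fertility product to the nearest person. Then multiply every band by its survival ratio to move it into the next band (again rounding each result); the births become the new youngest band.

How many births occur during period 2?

3493

Numbering the groups 1..4 from youngest to oldest:
Period 1.
Births: 19800 × 0.297 = 5881
Group 2: 12100 × 0.972 = 11761
Group 3: 19800 × 0.967 = 19147
Group 4: 3800 × 0.971 + 5800 × 0.457 = 3690 + 2651 = 6341
End of period: [5881, 11761, 19147, 6341]
Period 2.
Births: 11761 × 0.297 = 3493
Group 2: 5881 × 0.972 = 5716
Group 3: 11761 × 0.967 = 11373
Group 4: 19147 × 0.971 + 6341 × 0.457 = 18592 + 2898 = 21490
End of period: [3493, 5716, 11373, 21490]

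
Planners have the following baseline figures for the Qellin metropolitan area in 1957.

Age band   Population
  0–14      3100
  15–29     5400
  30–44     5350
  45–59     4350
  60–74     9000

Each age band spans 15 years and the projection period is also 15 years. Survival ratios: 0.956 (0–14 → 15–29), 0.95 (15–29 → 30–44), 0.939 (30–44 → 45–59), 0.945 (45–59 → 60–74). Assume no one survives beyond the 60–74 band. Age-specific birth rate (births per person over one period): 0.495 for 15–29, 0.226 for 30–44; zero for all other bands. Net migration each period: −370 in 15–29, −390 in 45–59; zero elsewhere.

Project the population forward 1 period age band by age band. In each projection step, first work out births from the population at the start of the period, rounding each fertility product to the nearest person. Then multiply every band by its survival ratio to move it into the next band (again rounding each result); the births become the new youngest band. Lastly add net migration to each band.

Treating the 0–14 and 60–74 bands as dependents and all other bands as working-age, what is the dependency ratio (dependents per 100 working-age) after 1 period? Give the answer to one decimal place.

Numbering the groups 1..5 from youngest to oldest:
[period 1]
Births: 5400 × 0.495 = 2673 ; 5350 × 0.226 = 1209 — total 3882
Group 2: 3100 × 0.956 = 2964
Group 3: 5400 × 0.95 = 5130
Group 4: 5350 × 0.939 = 5024
Group 5: 4350 × 0.945 = 4111
Net migration: Group 2 − 370 → 2594; Group 4 − 390 → 4634
End of period: [3882, 2594, 5130, 4634, 4111]
Dependents (band 0–14 + band 60–74) = 3882 + 4111 = 7993; working-age = 12358; ratio = 7993/12358 × 100 = 64.7

64.7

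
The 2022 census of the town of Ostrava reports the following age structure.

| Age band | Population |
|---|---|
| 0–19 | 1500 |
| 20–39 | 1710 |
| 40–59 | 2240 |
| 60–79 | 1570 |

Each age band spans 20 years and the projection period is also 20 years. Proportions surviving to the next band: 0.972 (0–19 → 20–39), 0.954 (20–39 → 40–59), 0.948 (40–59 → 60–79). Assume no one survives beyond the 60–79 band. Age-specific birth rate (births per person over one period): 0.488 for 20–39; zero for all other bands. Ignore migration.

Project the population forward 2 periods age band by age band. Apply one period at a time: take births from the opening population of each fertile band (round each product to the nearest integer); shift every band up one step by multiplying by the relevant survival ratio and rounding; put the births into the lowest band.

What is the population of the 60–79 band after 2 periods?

1546

Period 1.
Births: 1710 × 0.488 = 834
20–39: 1500 × 0.972 = 1458
40–59: 1710 × 0.954 = 1631
60–79: 2240 × 0.948 = 2124
→ [834, 1458, 1631, 2124]
Period 2.
Births: 1458 × 0.488 = 712
20–39: 834 × 0.972 = 811
40–59: 1458 × 0.954 = 1391
60–79: 1631 × 0.948 = 1546
→ [712, 811, 1391, 1546]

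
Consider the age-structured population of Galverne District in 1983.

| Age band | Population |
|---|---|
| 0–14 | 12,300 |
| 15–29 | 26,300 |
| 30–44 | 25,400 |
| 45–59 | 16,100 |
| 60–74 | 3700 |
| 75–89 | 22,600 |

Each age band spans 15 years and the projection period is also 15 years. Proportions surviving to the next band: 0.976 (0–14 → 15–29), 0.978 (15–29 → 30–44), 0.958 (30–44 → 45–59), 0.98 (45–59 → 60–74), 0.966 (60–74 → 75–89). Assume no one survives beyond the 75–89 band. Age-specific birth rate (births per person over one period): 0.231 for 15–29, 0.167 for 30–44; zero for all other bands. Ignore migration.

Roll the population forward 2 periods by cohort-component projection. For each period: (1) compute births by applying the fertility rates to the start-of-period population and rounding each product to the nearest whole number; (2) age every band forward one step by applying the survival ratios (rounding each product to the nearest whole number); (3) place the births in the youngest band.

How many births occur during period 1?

10317

Let group 1 be 0–14 through group 6 = 75–89.
After projecting period 1:
Births: 26300 × 0.231 = 6075, 25400 × 0.167 = 4242 — total 10317
Group 2: 12300 × 0.976 = 12005
Group 3: 26300 × 0.978 = 25721
Group 4: 25400 × 0.958 = 24333
Group 5: 16100 × 0.98 = 15778
Group 6: 3700 × 0.966 = 3574
Giving 10317 / 12005 / 25721 / 24333 / 15778 / 3574.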